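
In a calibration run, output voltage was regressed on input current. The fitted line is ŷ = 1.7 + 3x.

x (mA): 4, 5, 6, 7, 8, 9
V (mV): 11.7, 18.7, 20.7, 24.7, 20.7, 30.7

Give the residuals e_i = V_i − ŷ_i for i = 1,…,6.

x=4: ŷ = 1.7 + 3·4 = 13.7; e = 11.7 − 13.7 = -2
x=5: ŷ = 1.7 + 3·5 = 16.7; e = 18.7 − 16.7 = 2
x=6: ŷ = 1.7 + 3·6 = 19.7; e = 20.7 − 19.7 = 1
x=7: ŷ = 1.7 + 3·7 = 22.7; e = 24.7 − 22.7 = 2
x=8: ŷ = 1.7 + 3·8 = 25.7; e = 20.7 − 25.7 = -5
x=9: ŷ = 1.7 + 3·9 = 28.7; e = 30.7 − 28.7 = 2

-2, 2, 1, 2, -5, 2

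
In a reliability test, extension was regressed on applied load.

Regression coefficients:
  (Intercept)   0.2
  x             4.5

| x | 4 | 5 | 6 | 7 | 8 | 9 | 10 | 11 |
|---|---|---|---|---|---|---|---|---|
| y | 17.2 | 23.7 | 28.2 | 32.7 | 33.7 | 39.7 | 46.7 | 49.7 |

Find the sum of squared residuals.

SSE = 13.5

x=4: ŷ = 0.2 + 4.5·4 = 18.2; e = 17.2 − 18.2 = -1
x=5: ŷ = 0.2 + 4.5·5 = 22.7; e = 23.7 − 22.7 = 1
x=6: ŷ = 0.2 + 4.5·6 = 27.2; e = 28.2 − 27.2 = 1
x=7: ŷ = 0.2 + 4.5·7 = 31.7; e = 32.7 − 31.7 = 1
x=8: ŷ = 0.2 + 4.5·8 = 36.2; e = 33.7 − 36.2 = -2.5
x=9: ŷ = 0.2 + 4.5·9 = 40.7; e = 39.7 − 40.7 = -1
x=10: ŷ = 0.2 + 4.5·10 = 45.2; e = 46.7 − 45.2 = 1.5
x=11: ŷ = 0.2 + 4.5·11 = 49.7; e = 49.7 − 49.7 = 0
SSE = 1 + 1 + 1 + 1 + 6.25 + 1 + 2.25 + 0 = 13.5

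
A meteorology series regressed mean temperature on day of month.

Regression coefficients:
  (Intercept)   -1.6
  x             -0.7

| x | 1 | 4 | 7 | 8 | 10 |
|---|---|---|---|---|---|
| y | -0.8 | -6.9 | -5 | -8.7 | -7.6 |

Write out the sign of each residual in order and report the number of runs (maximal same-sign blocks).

5 runs

x=1: ŷ = -1.6 − 0.7·1 = -2.3; r = -0.8 − (-2.3) = 1.5
x=4: ŷ = -1.6 − 0.7·4 = -4.4; r = -6.9 − (-4.4) = -2.5
x=7: ŷ = -1.6 − 0.7·7 = -6.5; r = -5 − (-6.5) = 1.5
x=8: ŷ = -1.6 − 0.7·8 = -7.2; r = -8.7 − (-7.2) = -1.5
x=10: ŷ = -1.6 − 0.7·10 = -8.6; r = -7.6 − (-8.6) = 1
Signs: + − + − +
Runs: +×1, −×1, +×1, −×1, +×1 → 5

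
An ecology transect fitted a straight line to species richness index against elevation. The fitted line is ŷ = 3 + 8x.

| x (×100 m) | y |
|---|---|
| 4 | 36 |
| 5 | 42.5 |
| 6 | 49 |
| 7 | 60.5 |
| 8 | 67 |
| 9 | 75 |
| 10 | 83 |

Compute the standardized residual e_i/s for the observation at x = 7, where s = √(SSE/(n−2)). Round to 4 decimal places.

1.2247

x=4: ŷ = 3 + 8·4 = 35; e = 36 − 35 = 1
x=5: ŷ = 3 + 8·5 = 43; e = 42.5 − 43 = -0.5
x=6: ŷ = 3 + 8·6 = 51; e = 49 − 51 = -2
x=7: ŷ = 3 + 8·7 = 59; e = 60.5 − 59 = 1.5
x=8: ŷ = 3 + 8·8 = 67; e = 67 − 67 = 0
x=9: ŷ = 3 + 8·9 = 75; e = 75 − 75 = 0
x=10: ŷ = 3 + 8·10 = 83; e = 83 − 83 = 0
SSE = 1 + 0.25 + 4 + 2.25 + 0 + 0 + 0 = 7.5
s = √(7.5/5) = 1.22474
e/s = 1.5 / 1.22474 = 1.2247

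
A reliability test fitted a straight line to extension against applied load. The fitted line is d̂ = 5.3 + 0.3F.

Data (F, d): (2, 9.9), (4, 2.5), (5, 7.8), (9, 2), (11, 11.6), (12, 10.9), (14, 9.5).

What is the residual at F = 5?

d̂ = 5.3 + 0.3·5 = 6.8
e = 7.8 − 6.8 = 1

e = 1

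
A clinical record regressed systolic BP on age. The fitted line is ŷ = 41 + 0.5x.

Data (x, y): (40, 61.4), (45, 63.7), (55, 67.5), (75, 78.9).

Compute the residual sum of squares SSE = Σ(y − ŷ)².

x=40: ŷ = 41 + 0.5·40 = 61; r = 61.4 − 61 = 0.4
x=45: ŷ = 41 + 0.5·45 = 63.5; r = 63.7 − 63.5 = 0.2
x=55: ŷ = 41 + 0.5·55 = 68.5; r = 67.5 − 68.5 = -1
x=75: ŷ = 41 + 0.5·75 = 78.5; r = 78.9 − 78.5 = 0.4
SSE = 0.16 + 0.04 + 1 + 0.16 = 1.36

SSE = 1.36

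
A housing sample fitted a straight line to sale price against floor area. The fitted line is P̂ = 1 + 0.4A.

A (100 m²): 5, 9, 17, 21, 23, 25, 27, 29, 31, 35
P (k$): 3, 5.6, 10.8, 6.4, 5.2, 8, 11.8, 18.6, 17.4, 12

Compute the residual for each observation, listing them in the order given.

A=5: P̂ = 1 + 0.4·5 = 3; r = 3 − 3 = 0
A=9: P̂ = 1 + 0.4·9 = 4.6; r = 5.6 − 4.6 = 1
A=17: P̂ = 1 + 0.4·17 = 7.8; r = 10.8 − 7.8 = 3
A=21: P̂ = 1 + 0.4·21 = 9.4; r = 6.4 − 9.4 = -3
A=23: P̂ = 1 + 0.4·23 = 10.2; r = 5.2 − 10.2 = -5
A=25: P̂ = 1 + 0.4·25 = 11; r = 8 − 11 = -3
A=27: P̂ = 1 + 0.4·27 = 11.8; r = 11.8 − 11.8 = 0
A=29: P̂ = 1 + 0.4·29 = 12.6; r = 18.6 − 12.6 = 6
A=31: P̂ = 1 + 0.4·31 = 13.4; r = 17.4 − 13.4 = 4
A=35: P̂ = 1 + 0.4·35 = 15; r = 12 − 15 = -3

0, 1, 3, -3, -5, -3, 0, 6, 4, -3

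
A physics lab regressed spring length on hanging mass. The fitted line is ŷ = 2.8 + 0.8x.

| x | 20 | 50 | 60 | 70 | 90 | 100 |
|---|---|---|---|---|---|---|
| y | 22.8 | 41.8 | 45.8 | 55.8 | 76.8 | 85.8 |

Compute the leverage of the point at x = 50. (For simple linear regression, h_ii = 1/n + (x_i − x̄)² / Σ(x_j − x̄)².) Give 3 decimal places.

x̄ = (20 + 50 + 60 + 70 + 90 + 100)/6 = 65
Σ(x − x̄)² = 2025 + 225 + 25 + 25 + 625 + 1225 = 4150
h = 1/6 + (-15)²/4150 = 0.166667 + 0.0542169 = 0.221

h = 0.221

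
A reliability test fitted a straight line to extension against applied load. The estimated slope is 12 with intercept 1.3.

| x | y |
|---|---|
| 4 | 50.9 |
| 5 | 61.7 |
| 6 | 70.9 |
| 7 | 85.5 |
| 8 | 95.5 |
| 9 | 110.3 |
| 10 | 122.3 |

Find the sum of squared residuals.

x=4: ŷ = 1.3 + 12·4 = 49.3; e = 50.9 − 49.3 = 1.6
x=5: ŷ = 1.3 + 12·5 = 61.3; e = 61.7 − 61.3 = 0.4
x=6: ŷ = 1.3 + 12·6 = 73.3; e = 70.9 − 73.3 = -2.4
x=7: ŷ = 1.3 + 12·7 = 85.3; e = 85.5 − 85.3 = 0.2
x=8: ŷ = 1.3 + 12·8 = 97.3; e = 95.5 − 97.3 = -1.8
x=9: ŷ = 1.3 + 12·9 = 109.3; e = 110.3 − 109.3 = 1
x=10: ŷ = 1.3 + 12·10 = 121.3; e = 122.3 − 121.3 = 1
SSE = 2.56 + 0.16 + 5.76 + 0.04 + 3.24 + 1 + 1 = 13.76

SSE = 13.76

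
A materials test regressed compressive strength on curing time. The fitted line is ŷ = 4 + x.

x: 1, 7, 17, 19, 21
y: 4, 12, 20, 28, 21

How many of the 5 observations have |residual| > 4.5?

x=1: ŷ = 4 + 1 = 5; r = 4 − 5 = -1
x=7: ŷ = 4 + 7 = 11; r = 12 − 11 = 1
x=17: ŷ = 4 + 17 = 21; r = 20 − 21 = -1
x=19: ŷ = 4 + 19 = 23; r = 28 − 23 = 5
x=21: ŷ = 4 + 21 = 25; r = 21 − 25 = -4
|r| > 4.5: x=19 (|r|=5) → 1

1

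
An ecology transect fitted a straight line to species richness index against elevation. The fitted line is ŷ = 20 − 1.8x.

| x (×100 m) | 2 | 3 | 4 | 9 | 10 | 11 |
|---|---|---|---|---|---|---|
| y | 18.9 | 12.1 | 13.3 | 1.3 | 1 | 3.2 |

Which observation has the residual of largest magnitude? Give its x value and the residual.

x = 11, r = 3

x=2: ŷ = 20 − 1.8·2 = 16.4; r = 18.9 − 16.4 = 2.5
x=3: ŷ = 20 − 1.8·3 = 14.6; r = 12.1 − 14.6 = -2.5
x=4: ŷ = 20 − 1.8·4 = 12.8; r = 13.3 − 12.8 = 0.5
x=9: ŷ = 20 − 1.8·9 = 3.8; r = 1.3 − 3.8 = -2.5
x=10: ŷ = 20 − 1.8·10 = 2; r = 1 − 2 = -1
x=11: ŷ = 20 − 1.8·11 = 0.2; r = 3.2 − 0.2 = 3
Largest |r| is 3 at x = 11, residual 3.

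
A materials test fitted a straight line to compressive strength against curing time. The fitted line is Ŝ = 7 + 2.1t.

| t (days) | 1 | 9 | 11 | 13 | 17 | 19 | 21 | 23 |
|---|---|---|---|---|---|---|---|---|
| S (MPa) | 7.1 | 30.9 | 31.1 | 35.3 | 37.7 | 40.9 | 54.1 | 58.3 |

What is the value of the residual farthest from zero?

e = -6

t=1: Ŝ = 7 + 2.1·1 = 9.1; e = 7.1 − 9.1 = -2
t=9: Ŝ = 7 + 2.1·9 = 25.9; e = 30.9 − 25.9 = 5
t=11: Ŝ = 7 + 2.1·11 = 30.1; e = 31.1 − 30.1 = 1
t=13: Ŝ = 7 + 2.1·13 = 34.3; e = 35.3 − 34.3 = 1
t=17: Ŝ = 7 + 2.1·17 = 42.7; e = 37.7 − 42.7 = -5
t=19: Ŝ = 7 + 2.1·19 = 46.9; e = 40.9 − 46.9 = -6
t=21: Ŝ = 7 + 2.1·21 = 51.1; e = 54.1 − 51.1 = 3
t=23: Ŝ = 7 + 2.1·23 = 55.3; e = 58.3 − 55.3 = 3
Largest |e| is 6 at t = 19, residual -6.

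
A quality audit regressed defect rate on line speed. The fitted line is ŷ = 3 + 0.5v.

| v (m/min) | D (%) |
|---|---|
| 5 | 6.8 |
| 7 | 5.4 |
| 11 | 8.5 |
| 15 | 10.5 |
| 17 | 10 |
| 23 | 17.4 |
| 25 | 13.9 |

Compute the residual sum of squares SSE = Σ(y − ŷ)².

v=5: ŷ = 3 + 0.5·5 = 5.5; r = 6.8 − 5.5 = 1.3
v=7: ŷ = 3 + 0.5·7 = 6.5; r = 5.4 − 6.5 = -1.1
v=11: ŷ = 3 + 0.5·11 = 8.5; r = 8.5 − 8.5 = 0
v=15: ŷ = 3 + 0.5·15 = 10.5; r = 10.5 − 10.5 = 0
v=17: ŷ = 3 + 0.5·17 = 11.5; r = 10 − 11.5 = -1.5
v=23: ŷ = 3 + 0.5·23 = 14.5; r = 17.4 − 14.5 = 2.9
v=25: ŷ = 3 + 0.5·25 = 15.5; r = 13.9 − 15.5 = -1.6
SSE = 1.69 + 1.21 + 0 + 0 + 2.25 + 8.41 + 2.56 = 16.12

SSE = 16.12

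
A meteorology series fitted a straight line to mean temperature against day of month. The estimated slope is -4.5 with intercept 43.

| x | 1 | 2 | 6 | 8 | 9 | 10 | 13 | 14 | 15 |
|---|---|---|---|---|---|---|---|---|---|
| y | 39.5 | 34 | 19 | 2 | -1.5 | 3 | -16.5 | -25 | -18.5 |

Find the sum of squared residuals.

SSE = 138

x=1: ŷ = 43 − 4.5·1 = 38.5; r = 39.5 − 38.5 = 1
x=2: ŷ = 43 − 4.5·2 = 34; r = 34 − 34 = 0
x=6: ŷ = 43 − 4.5·6 = 16; r = 19 − 16 = 3
x=8: ŷ = 43 − 4.5·8 = 7; r = 2 − 7 = -5
x=9: ŷ = 43 − 4.5·9 = 2.5; r = -1.5 − 2.5 = -4
x=10: ŷ = 43 − 4.5·10 = -2; r = 3 − (-2) = 5
x=13: ŷ = 43 − 4.5·13 = -15.5; r = -16.5 − (-15.5) = -1
x=14: ŷ = 43 − 4.5·14 = -20; r = -25 − (-20) = -5
x=15: ŷ = 43 − 4.5·15 = -24.5; r = -18.5 − (-24.5) = 6
SSE = 1 + 0 + 9 + 25 + 16 + 25 + 1 + 25 + 36 = 138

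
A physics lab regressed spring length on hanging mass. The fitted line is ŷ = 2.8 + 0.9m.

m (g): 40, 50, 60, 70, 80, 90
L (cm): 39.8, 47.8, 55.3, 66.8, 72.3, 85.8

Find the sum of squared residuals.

m=40: ŷ = 2.8 + 0.9·40 = 38.8; r = 39.8 − 38.8 = 1
m=50: ŷ = 2.8 + 0.9·50 = 47.8; r = 47.8 − 47.8 = 0
m=60: ŷ = 2.8 + 0.9·60 = 56.8; r = 55.3 − 56.8 = -1.5
m=70: ŷ = 2.8 + 0.9·70 = 65.8; r = 66.8 − 65.8 = 1
m=80: ŷ = 2.8 + 0.9·80 = 74.8; r = 72.3 − 74.8 = -2.5
m=90: ŷ = 2.8 + 0.9·90 = 83.8; r = 85.8 − 83.8 = 2
SSE = 1 + 0 + 2.25 + 1 + 6.25 + 4 = 14.5

SSE = 14.5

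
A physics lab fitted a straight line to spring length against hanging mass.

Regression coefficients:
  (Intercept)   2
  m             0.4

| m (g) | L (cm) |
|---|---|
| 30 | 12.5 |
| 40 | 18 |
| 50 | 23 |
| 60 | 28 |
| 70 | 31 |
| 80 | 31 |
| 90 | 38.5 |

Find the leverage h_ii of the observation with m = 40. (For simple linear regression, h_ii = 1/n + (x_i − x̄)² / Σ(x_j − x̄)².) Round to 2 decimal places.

m̄ = (30 + 40 + 50 + 60 + 70 + 80 + 90)/7 = 60
Σ(m − m̄)² = 900 + 400 + 100 + 0 + 100 + 400 + 900 = 2800
h = 1/7 + (-20)²/2800 = 0.142857 + 0.142857 = 0.29

h = 0.29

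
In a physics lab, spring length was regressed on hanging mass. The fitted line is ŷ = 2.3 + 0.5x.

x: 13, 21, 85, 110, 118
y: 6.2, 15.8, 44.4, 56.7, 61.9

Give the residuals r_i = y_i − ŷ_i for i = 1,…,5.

x=13: ŷ = 2.3 + 0.5·13 = 8.8; r = 6.2 − 8.8 = -2.6
x=21: ŷ = 2.3 + 0.5·21 = 12.8; r = 15.8 − 12.8 = 3
x=85: ŷ = 2.3 + 0.5·85 = 44.8; r = 44.4 − 44.8 = -0.4
x=110: ŷ = 2.3 + 0.5·110 = 57.3; r = 56.7 − 57.3 = -0.6
x=118: ŷ = 2.3 + 0.5·118 = 61.3; r = 61.9 − 61.3 = 0.6

-2.6, 3, -0.4, -0.6, 0.6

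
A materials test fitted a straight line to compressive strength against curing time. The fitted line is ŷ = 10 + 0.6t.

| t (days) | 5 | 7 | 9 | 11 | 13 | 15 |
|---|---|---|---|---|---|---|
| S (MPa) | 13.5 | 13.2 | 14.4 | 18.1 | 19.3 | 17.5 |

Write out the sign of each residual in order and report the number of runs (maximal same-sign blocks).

t=5: ŷ = 10 + 0.6·5 = 13; r = 13.5 − 13 = 0.5
t=7: ŷ = 10 + 0.6·7 = 14.2; r = 13.2 − 14.2 = -1
t=9: ŷ = 10 + 0.6·9 = 15.4; r = 14.4 − 15.4 = -1
t=11: ŷ = 10 + 0.6·11 = 16.6; r = 18.1 − 16.6 = 1.5
t=13: ŷ = 10 + 0.6·13 = 17.8; r = 19.3 − 17.8 = 1.5
t=15: ŷ = 10 + 0.6·15 = 19; r = 17.5 − 19 = -1.5
Signs: + − − + + −
Runs: +×1, −×2, +×2, −×1 → 4

4 runs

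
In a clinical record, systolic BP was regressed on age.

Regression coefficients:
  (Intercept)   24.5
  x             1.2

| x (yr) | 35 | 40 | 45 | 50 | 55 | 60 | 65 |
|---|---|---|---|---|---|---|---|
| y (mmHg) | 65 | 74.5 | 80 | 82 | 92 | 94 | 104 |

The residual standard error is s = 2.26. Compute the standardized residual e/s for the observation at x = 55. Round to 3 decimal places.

0.664

ŷ = 24.5 + 1.2·55 = 90.5
e = 92 − 90.5 = 1.5
e/s = 1.5 / 2.26 = 0.664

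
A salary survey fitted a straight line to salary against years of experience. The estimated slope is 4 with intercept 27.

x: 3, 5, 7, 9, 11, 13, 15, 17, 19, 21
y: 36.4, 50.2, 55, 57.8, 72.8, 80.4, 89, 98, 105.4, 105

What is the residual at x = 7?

ŷ = 27 + 4·7 = 55
r = 55 − 55 = 0

r = 0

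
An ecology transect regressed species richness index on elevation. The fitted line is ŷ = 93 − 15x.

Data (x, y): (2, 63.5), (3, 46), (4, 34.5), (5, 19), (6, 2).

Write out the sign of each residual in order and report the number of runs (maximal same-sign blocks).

x=2: ŷ = 93 − 15·2 = 63; r = 63.5 − 63 = 0.5
x=3: ŷ = 93 − 15·3 = 48; r = 46 − 48 = -2
x=4: ŷ = 93 − 15·4 = 33; r = 34.5 − 33 = 1.5
x=5: ŷ = 93 − 15·5 = 18; r = 19 − 18 = 1
x=6: ŷ = 93 − 15·6 = 3; r = 2 − 3 = -1
Signs: + − + + −
Runs: +×1, −×1, +×2, −×1 → 4

4 runs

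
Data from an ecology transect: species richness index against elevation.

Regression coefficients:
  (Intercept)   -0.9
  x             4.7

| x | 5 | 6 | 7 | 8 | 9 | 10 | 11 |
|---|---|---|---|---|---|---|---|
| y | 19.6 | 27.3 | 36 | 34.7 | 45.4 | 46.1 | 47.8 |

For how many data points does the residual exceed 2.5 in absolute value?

4

x=5: ŷ = -0.9 + 4.7·5 = 22.6; r = 19.6 − 22.6 = -3
x=6: ŷ = -0.9 + 4.7·6 = 27.3; r = 27.3 − 27.3 = 0
x=7: ŷ = -0.9 + 4.7·7 = 32; r = 36 − 32 = 4
x=8: ŷ = -0.9 + 4.7·8 = 36.7; r = 34.7 − 36.7 = -2
x=9: ŷ = -0.9 + 4.7·9 = 41.4; r = 45.4 − 41.4 = 4
x=10: ŷ = -0.9 + 4.7·10 = 46.1; r = 46.1 − 46.1 = 0
x=11: ŷ = -0.9 + 4.7·11 = 50.8; r = 47.8 − 50.8 = -3
|r| > 2.5: x=5 (|r|=3), x=7 (|r|=4), x=9 (|r|=4), x=11 (|r|=3) → 4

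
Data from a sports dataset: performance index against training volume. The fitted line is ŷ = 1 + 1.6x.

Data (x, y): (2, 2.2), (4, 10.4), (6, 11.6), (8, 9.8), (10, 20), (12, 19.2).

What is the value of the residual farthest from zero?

r = -4

x=2: ŷ = 1 + 1.6·2 = 4.2; r = 2.2 − 4.2 = -2
x=4: ŷ = 1 + 1.6·4 = 7.4; r = 10.4 − 7.4 = 3
x=6: ŷ = 1 + 1.6·6 = 10.6; r = 11.6 − 10.6 = 1
x=8: ŷ = 1 + 1.6·8 = 13.8; r = 9.8 − 13.8 = -4
x=10: ŷ = 1 + 1.6·10 = 17; r = 20 − 17 = 3
x=12: ŷ = 1 + 1.6·12 = 20.2; r = 19.2 − 20.2 = -1
Largest |r| is 4 at x = 8, residual -4.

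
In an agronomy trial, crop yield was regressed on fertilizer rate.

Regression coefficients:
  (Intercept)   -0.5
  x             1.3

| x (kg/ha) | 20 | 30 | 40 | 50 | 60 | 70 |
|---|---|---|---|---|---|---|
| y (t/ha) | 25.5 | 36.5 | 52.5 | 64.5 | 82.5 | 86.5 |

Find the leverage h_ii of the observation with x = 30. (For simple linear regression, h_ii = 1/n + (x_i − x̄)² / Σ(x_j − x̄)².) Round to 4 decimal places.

h = 0.2952

x̄ = (20 + 30 + 40 + 50 + 60 + 70)/6 = 45
Σ(x − x̄)² = 625 + 225 + 25 + 25 + 225 + 625 = 1750
h = 1/6 + (-15)²/1750 = 0.166667 + 0.128571 = 0.2952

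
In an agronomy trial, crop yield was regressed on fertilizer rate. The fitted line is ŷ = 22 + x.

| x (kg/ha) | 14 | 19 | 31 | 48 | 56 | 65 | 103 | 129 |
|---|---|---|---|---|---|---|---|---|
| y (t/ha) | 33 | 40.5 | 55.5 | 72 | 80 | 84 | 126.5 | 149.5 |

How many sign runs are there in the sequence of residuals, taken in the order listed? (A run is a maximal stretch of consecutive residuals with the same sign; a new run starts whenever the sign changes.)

5 runs

x=14: ŷ = 22 + 14 = 36; e = 33 − 36 = -3
x=19: ŷ = 22 + 19 = 41; e = 40.5 − 41 = -0.5
x=31: ŷ = 22 + 31 = 53; e = 55.5 − 53 = 2.5
x=48: ŷ = 22 + 48 = 70; e = 72 − 70 = 2
x=56: ŷ = 22 + 56 = 78; e = 80 − 78 = 2
x=65: ŷ = 22 + 65 = 87; e = 84 − 87 = -3
x=103: ŷ = 22 + 103 = 125; e = 126.5 − 125 = 1.5
x=129: ŷ = 22 + 129 = 151; e = 149.5 − 151 = -1.5
Signs: − − + + + − + −
Runs: −×2, +×3, −×1, +×1, −×1 → 5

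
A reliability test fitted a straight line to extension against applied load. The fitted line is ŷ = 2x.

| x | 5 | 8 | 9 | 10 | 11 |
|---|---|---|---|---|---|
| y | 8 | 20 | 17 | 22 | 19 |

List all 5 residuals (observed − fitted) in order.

-2, 4, -1, 2, -3

x=5: ŷ = 2·5 = 10; r = 8 − 10 = -2
x=8: ŷ = 2·8 = 16; r = 20 − 16 = 4
x=9: ŷ = 2·9 = 18; r = 17 − 18 = -1
x=10: ŷ = 2·10 = 20; r = 22 − 20 = 2
x=11: ŷ = 2·11 = 22; r = 19 − 22 = -3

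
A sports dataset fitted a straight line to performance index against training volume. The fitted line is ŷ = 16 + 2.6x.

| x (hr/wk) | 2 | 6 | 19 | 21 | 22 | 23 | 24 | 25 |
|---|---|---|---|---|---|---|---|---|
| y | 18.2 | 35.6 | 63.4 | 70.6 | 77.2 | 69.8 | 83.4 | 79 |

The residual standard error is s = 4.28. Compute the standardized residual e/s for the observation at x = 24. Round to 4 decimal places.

1.1682

ŷ = 16 + 2.6·24 = 78.4
e = 83.4 − 78.4 = 5
e/s = 5 / 4.28 = 1.1682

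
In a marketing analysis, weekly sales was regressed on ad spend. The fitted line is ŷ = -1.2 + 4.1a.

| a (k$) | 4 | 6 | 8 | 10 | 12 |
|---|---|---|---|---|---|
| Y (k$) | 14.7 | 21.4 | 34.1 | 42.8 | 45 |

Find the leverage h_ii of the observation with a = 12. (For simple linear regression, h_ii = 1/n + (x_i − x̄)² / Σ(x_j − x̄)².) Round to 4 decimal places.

ā = (4 + 6 + 8 + 10 + 12)/5 = 8
Σ(a − ā)² = 16 + 4 + 0 + 4 + 16 = 40
h = 1/5 + (4)²/40 = 0.2 + 0.4 = 0.6000

h = 0.6000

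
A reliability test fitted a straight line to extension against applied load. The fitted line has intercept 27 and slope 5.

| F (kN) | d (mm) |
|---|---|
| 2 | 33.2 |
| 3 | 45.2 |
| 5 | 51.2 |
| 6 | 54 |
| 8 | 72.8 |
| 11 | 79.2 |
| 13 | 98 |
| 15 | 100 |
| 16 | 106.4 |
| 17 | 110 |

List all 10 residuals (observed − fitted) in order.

-3.8, 3.2, -0.8, -3, 5.8, -2.8, 6, -2, -0.6, -2

F=2: d̂ = 27 + 5·2 = 37; e = 33.2 − 37 = -3.8
F=3: d̂ = 27 + 5·3 = 42; e = 45.2 − 42 = 3.2
F=5: d̂ = 27 + 5·5 = 52; e = 51.2 − 52 = -0.8
F=6: d̂ = 27 + 5·6 = 57; e = 54 − 57 = -3
F=8: d̂ = 27 + 5·8 = 67; e = 72.8 − 67 = 5.8
F=11: d̂ = 27 + 5·11 = 82; e = 79.2 − 82 = -2.8
F=13: d̂ = 27 + 5·13 = 92; e = 98 − 92 = 6
F=15: d̂ = 27 + 5·15 = 102; e = 100 − 102 = -2
F=16: d̂ = 27 + 5·16 = 107; e = 106.4 − 107 = -0.6
F=17: d̂ = 27 + 5·17 = 112; e = 110 − 112 = -2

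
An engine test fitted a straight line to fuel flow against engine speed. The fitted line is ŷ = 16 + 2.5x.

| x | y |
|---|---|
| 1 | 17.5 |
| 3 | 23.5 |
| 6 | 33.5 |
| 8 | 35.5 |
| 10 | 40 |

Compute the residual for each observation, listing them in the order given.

-1, 0, 2.5, -0.5, -1

x=1: ŷ = 16 + 2.5·1 = 18.5; e = 17.5 − 18.5 = -1
x=3: ŷ = 16 + 2.5·3 = 23.5; e = 23.5 − 23.5 = 0
x=6: ŷ = 16 + 2.5·6 = 31; e = 33.5 − 31 = 2.5
x=8: ŷ = 16 + 2.5·8 = 36; e = 35.5 − 36 = -0.5
x=10: ŷ = 16 + 2.5·10 = 41; e = 40 − 41 = -1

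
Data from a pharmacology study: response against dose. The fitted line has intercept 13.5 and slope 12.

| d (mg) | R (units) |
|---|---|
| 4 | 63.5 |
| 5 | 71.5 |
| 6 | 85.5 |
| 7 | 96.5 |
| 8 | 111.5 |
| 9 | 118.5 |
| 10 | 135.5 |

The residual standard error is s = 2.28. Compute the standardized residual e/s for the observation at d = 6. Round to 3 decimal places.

0.000

ŷ = 13.5 + 12·6 = 85.5
e = 85.5 − 85.5 = 0
e/s = 0 / 2.28 = 0.000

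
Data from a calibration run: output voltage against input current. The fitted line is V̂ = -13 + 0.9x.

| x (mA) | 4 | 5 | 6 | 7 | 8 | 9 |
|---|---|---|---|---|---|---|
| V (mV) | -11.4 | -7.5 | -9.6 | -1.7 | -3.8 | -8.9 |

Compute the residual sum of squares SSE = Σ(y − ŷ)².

SSE = 54

x=4: V̂ = -13 + 0.9·4 = -9.4; e = -11.4 − (-9.4) = -2
x=5: V̂ = -13 + 0.9·5 = -8.5; e = -7.5 − (-8.5) = 1
x=6: V̂ = -13 + 0.9·6 = -7.6; e = -9.6 − (-7.6) = -2
x=7: V̂ = -13 + 0.9·7 = -6.7; e = -1.7 − (-6.7) = 5
x=8: V̂ = -13 + 0.9·8 = -5.8; e = -3.8 − (-5.8) = 2
x=9: V̂ = -13 + 0.9·9 = -4.9; e = -8.9 − (-4.9) = -4
SSE = 4 + 1 + 4 + 25 + 4 + 16 = 54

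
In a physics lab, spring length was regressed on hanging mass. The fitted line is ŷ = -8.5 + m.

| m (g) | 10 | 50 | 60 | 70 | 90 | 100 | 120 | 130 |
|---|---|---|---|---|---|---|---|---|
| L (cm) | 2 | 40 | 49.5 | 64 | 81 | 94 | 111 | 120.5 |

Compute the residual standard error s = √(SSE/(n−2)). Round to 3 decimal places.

m=10: ŷ = -8.5 + 10 = 1.5; e = 2 − 1.5 = 0.5
m=50: ŷ = -8.5 + 50 = 41.5; e = 40 − 41.5 = -1.5
m=60: ŷ = -8.5 + 60 = 51.5; e = 49.5 − 51.5 = -2
m=70: ŷ = -8.5 + 70 = 61.5; e = 64 − 61.5 = 2.5
m=90: ŷ = -8.5 + 90 = 81.5; e = 81 − 81.5 = -0.5
m=100: ŷ = -8.5 + 100 = 91.5; e = 94 − 91.5 = 2.5
m=120: ŷ = -8.5 + 120 = 111.5; e = 111 − 111.5 = -0.5
m=130: ŷ = -8.5 + 130 = 121.5; e = 120.5 − 121.5 = -1
SSE = 0.25 + 2.25 + 4 + 6.25 + 0.25 + 6.25 + 0.25 + 1 = 20.5
s = √(20.5/6) = √3.41667 ≈ 1.848

s = 1.848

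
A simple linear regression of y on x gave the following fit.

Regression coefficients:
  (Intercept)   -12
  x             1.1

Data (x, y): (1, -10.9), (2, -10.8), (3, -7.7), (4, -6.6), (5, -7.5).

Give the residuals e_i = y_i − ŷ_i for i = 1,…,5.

0, -1, 1, 1, -1

x=1: ŷ = -12 + 1.1·1 = -10.9; e = -10.9 − (-10.9) = 0
x=2: ŷ = -12 + 1.1·2 = -9.8; e = -10.8 − (-9.8) = -1
x=3: ŷ = -12 + 1.1·3 = -8.7; e = -7.7 − (-8.7) = 1
x=4: ŷ = -12 + 1.1·4 = -7.6; e = -6.6 − (-7.6) = 1
x=5: ŷ = -12 + 1.1·5 = -6.5; e = -7.5 − (-6.5) = -1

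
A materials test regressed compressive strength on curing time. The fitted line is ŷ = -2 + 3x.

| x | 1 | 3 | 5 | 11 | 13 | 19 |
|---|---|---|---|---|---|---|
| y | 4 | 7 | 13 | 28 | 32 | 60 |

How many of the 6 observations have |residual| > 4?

2

x=1: ŷ = -2 + 3·1 = 1; e = 4 − 1 = 3
x=3: ŷ = -2 + 3·3 = 7; e = 7 − 7 = 0
x=5: ŷ = -2 + 3·5 = 13; e = 13 − 13 = 0
x=11: ŷ = -2 + 3·11 = 31; e = 28 − 31 = -3
x=13: ŷ = -2 + 3·13 = 37; e = 32 − 37 = -5
x=19: ŷ = -2 + 3·19 = 55; e = 60 − 55 = 5
|e| > 4: x=13 (|e|=5), x=19 (|e|=5) → 2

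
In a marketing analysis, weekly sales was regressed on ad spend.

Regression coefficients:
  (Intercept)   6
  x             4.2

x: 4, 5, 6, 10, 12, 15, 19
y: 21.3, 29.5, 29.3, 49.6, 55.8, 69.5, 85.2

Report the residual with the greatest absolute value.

r = 2.5

x=4: ŷ = 6 + 4.2·4 = 22.8; r = 21.3 − 22.8 = -1.5
x=5: ŷ = 6 + 4.2·5 = 27; r = 29.5 − 27 = 2.5
x=6: ŷ = 6 + 4.2·6 = 31.2; r = 29.3 − 31.2 = -1.9
x=10: ŷ = 6 + 4.2·10 = 48; r = 49.6 − 48 = 1.6
x=12: ŷ = 6 + 4.2·12 = 56.4; r = 55.8 − 56.4 = -0.6
x=15: ŷ = 6 + 4.2·15 = 69; r = 69.5 − 69 = 0.5
x=19: ŷ = 6 + 4.2·19 = 85.8; r = 85.2 − 85.8 = -0.6
Largest |r| is 2.5 at x = 5, residual 2.5.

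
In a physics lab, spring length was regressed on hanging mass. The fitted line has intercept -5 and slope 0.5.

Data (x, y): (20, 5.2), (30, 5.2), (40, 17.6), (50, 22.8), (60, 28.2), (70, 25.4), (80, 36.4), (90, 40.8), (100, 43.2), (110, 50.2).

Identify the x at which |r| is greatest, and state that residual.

x=20: ŷ = -5 + 0.5·20 = 5; r = 5.2 − 5 = 0.2
x=30: ŷ = -5 + 0.5·30 = 10; r = 5.2 − 10 = -4.8
x=40: ŷ = -5 + 0.5·40 = 15; r = 17.6 − 15 = 2.6
x=50: ŷ = -5 + 0.5·50 = 20; r = 22.8 − 20 = 2.8
x=60: ŷ = -5 + 0.5·60 = 25; r = 28.2 − 25 = 3.2
x=70: ŷ = -5 + 0.5·70 = 30; r = 25.4 − 30 = -4.6
x=80: ŷ = -5 + 0.5·80 = 35; r = 36.4 − 35 = 1.4
x=90: ŷ = -5 + 0.5·90 = 40; r = 40.8 − 40 = 0.8
x=100: ŷ = -5 + 0.5·100 = 45; r = 43.2 − 45 = -1.8
x=110: ŷ = -5 + 0.5·110 = 50; r = 50.2 − 50 = 0.2
Largest |r| is 4.8 at x = 30, residual -4.8.

x = 30, r = -4.8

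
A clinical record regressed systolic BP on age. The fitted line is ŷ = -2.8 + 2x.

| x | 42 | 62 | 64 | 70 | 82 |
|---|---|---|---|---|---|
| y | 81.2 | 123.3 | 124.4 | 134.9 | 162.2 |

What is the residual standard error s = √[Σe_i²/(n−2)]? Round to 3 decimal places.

x=42: ŷ = -2.8 + 2·42 = 81.2; e = 81.2 − 81.2 = 0
x=62: ŷ = -2.8 + 2·62 = 121.2; e = 123.3 − 121.2 = 2.1
x=64: ŷ = -2.8 + 2·64 = 125.2; e = 124.4 − 125.2 = -0.8
x=70: ŷ = -2.8 + 2·70 = 137.2; e = 134.9 − 137.2 = -2.3
x=82: ŷ = -2.8 + 2·82 = 161.2; e = 162.2 − 161.2 = 1
SSE = 0 + 4.41 + 0.64 + 5.29 + 1 = 11.34
s = √(11.34/3) = √3.78 ≈ 1.944

s = 1.944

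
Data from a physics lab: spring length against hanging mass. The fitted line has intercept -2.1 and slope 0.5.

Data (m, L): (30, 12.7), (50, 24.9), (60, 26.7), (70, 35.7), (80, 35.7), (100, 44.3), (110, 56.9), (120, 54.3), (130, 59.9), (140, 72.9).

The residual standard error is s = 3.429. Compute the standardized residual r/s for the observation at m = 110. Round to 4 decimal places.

ŷ = -2.1 + 0.5·110 = 52.9
r = 56.9 − 52.9 = 4
r/s = 4 / 3.429 = 1.1665

1.1665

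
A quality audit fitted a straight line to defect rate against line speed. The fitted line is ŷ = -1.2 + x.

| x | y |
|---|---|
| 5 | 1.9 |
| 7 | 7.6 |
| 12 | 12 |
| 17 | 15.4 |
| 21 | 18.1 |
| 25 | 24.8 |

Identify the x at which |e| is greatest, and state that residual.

x = 5, e = -1.9

x=5: ŷ = -1.2 + 5 = 3.8; e = 1.9 − 3.8 = -1.9
x=7: ŷ = -1.2 + 7 = 5.8; e = 7.6 − 5.8 = 1.8
x=12: ŷ = -1.2 + 12 = 10.8; e = 12 − 10.8 = 1.2
x=17: ŷ = -1.2 + 17 = 15.8; e = 15.4 − 15.8 = -0.4
x=21: ŷ = -1.2 + 21 = 19.8; e = 18.1 − 19.8 = -1.7
x=25: ŷ = -1.2 + 25 = 23.8; e = 24.8 − 23.8 = 1
Largest |e| is 1.9 at x = 5, residual -1.9.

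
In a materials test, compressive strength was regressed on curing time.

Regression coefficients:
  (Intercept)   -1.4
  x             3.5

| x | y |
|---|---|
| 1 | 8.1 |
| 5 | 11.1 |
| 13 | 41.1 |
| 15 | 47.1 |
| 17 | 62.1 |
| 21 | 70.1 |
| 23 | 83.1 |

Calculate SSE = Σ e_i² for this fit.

SSE = 122

x=1: ŷ = -1.4 + 3.5·1 = 2.1; e = 8.1 − 2.1 = 6
x=5: ŷ = -1.4 + 3.5·5 = 16.1; e = 11.1 − 16.1 = -5
x=13: ŷ = -1.4 + 3.5·13 = 44.1; e = 41.1 − 44.1 = -3
x=15: ŷ = -1.4 + 3.5·15 = 51.1; e = 47.1 − 51.1 = -4
x=17: ŷ = -1.4 + 3.5·17 = 58.1; e = 62.1 − 58.1 = 4
x=21: ŷ = -1.4 + 3.5·21 = 72.1; e = 70.1 − 72.1 = -2
x=23: ŷ = -1.4 + 3.5·23 = 79.1; e = 83.1 − 79.1 = 4
SSE = 36 + 25 + 9 + 16 + 16 + 4 + 16 = 122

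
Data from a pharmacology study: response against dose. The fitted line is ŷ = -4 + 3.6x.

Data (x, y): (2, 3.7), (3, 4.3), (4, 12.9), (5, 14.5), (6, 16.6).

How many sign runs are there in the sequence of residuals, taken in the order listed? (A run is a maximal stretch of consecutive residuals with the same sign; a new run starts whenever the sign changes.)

x=2: ŷ = -4 + 3.6·2 = 3.2; e = 3.7 − 3.2 = 0.5
x=3: ŷ = -4 + 3.6·3 = 6.8; e = 4.3 − 6.8 = -2.5
x=4: ŷ = -4 + 3.6·4 = 10.4; e = 12.9 − 10.4 = 2.5
x=5: ŷ = -4 + 3.6·5 = 14; e = 14.5 − 14 = 0.5
x=6: ŷ = -4 + 3.6·6 = 17.6; e = 16.6 − 17.6 = -1
Signs: + − + + −
Runs: +×1, −×1, +×2, −×1 → 4

4 runs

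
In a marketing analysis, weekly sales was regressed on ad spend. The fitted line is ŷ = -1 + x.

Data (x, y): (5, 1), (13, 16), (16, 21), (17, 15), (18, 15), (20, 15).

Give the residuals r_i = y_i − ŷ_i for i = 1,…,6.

-3, 4, 6, -1, -2, -4

x=5: ŷ = -1 + 5 = 4; r = 1 − 4 = -3
x=13: ŷ = -1 + 13 = 12; r = 16 − 12 = 4
x=16: ŷ = -1 + 16 = 15; r = 21 − 15 = 6
x=17: ŷ = -1 + 17 = 16; r = 15 − 16 = -1
x=18: ŷ = -1 + 18 = 17; r = 15 − 17 = -2
x=20: ŷ = -1 + 20 = 19; r = 15 − 19 = -4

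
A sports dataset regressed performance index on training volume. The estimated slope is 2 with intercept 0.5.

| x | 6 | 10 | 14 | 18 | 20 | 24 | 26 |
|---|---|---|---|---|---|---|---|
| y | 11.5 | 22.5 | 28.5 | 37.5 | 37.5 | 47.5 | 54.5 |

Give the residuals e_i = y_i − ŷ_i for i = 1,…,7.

x=6: ŷ = 0.5 + 2·6 = 12.5; e = 11.5 − 12.5 = -1
x=10: ŷ = 0.5 + 2·10 = 20.5; e = 22.5 − 20.5 = 2
x=14: ŷ = 0.5 + 2·14 = 28.5; e = 28.5 − 28.5 = 0
x=18: ŷ = 0.5 + 2·18 = 36.5; e = 37.5 − 36.5 = 1
x=20: ŷ = 0.5 + 2·20 = 40.5; e = 37.5 − 40.5 = -3
x=24: ŷ = 0.5 + 2·24 = 48.5; e = 47.5 − 48.5 = -1
x=26: ŷ = 0.5 + 2·26 = 52.5; e = 54.5 − 52.5 = 2

-1, 2, 0, 1, -3, -1, 2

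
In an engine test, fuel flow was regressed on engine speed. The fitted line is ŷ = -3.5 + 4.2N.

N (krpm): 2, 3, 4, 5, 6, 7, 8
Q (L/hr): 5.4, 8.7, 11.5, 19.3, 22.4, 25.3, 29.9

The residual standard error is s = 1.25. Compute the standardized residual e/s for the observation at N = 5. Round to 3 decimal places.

1.440

ŷ = -3.5 + 4.2·5 = 17.5
e = 19.3 − 17.5 = 1.8
e/s = 1.8 / 1.25 = 1.440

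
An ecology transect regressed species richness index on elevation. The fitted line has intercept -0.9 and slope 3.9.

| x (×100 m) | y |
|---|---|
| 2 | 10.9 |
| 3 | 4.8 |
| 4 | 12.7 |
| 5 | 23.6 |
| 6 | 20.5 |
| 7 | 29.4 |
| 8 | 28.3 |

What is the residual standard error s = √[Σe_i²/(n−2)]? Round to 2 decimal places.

x=2: ŷ = -0.9 + 3.9·2 = 6.9; e = 10.9 − 6.9 = 4
x=3: ŷ = -0.9 + 3.9·3 = 10.8; e = 4.8 − 10.8 = -6
x=4: ŷ = -0.9 + 3.9·4 = 14.7; e = 12.7 − 14.7 = -2
x=5: ŷ = -0.9 + 3.9·5 = 18.6; e = 23.6 − 18.6 = 5
x=6: ŷ = -0.9 + 3.9·6 = 22.5; e = 20.5 − 22.5 = -2
x=7: ŷ = -0.9 + 3.9·7 = 26.4; e = 29.4 − 26.4 = 3
x=8: ŷ = -0.9 + 3.9·8 = 30.3; e = 28.3 − 30.3 = -2
SSE = 16 + 36 + 4 + 25 + 4 + 9 + 4 = 98
s = √(98/5) = √19.6 ≈ 4.43

s = 4.43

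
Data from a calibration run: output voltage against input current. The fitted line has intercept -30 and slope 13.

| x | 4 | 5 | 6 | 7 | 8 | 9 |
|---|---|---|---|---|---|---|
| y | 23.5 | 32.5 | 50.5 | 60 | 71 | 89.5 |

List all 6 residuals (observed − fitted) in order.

1.5, -2.5, 2.5, -1, -3, 2.5

x=4: ŷ = -30 + 13·4 = 22; e = 23.5 − 22 = 1.5
x=5: ŷ = -30 + 13·5 = 35; e = 32.5 − 35 = -2.5
x=6: ŷ = -30 + 13·6 = 48; e = 50.5 − 48 = 2.5
x=7: ŷ = -30 + 13·7 = 61; e = 60 − 61 = -1
x=8: ŷ = -30 + 13·8 = 74; e = 71 − 74 = -3
x=9: ŷ = -30 + 13·9 = 87; e = 89.5 − 87 = 2.5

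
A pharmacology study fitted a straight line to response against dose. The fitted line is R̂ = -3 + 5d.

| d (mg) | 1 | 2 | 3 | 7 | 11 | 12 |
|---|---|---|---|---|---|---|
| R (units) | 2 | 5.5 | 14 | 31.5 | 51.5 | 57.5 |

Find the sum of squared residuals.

d=1: R̂ = -3 + 5·1 = 2; e = 2 − 2 = 0
d=2: R̂ = -3 + 5·2 = 7; e = 5.5 − 7 = -1.5
d=3: R̂ = -3 + 5·3 = 12; e = 14 − 12 = 2
d=7: R̂ = -3 + 5·7 = 32; e = 31.5 − 32 = -0.5
d=11: R̂ = -3 + 5·11 = 52; e = 51.5 − 52 = -0.5
d=12: R̂ = -3 + 5·12 = 57; e = 57.5 − 57 = 0.5
SSE = 0 + 2.25 + 4 + 0.25 + 0.25 + 0.25 = 7

SSE = 7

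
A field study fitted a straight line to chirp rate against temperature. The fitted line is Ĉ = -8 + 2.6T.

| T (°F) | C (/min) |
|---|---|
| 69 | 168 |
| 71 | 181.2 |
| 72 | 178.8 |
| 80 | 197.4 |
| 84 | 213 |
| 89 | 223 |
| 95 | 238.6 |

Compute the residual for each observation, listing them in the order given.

T=69: Ĉ = -8 + 2.6·69 = 171.4; r = 168 − 171.4 = -3.4
T=71: Ĉ = -8 + 2.6·71 = 176.6; r = 181.2 − 176.6 = 4.6
T=72: Ĉ = -8 + 2.6·72 = 179.2; r = 178.8 − 179.2 = -0.4
T=80: Ĉ = -8 + 2.6·80 = 200; r = 197.4 − 200 = -2.6
T=84: Ĉ = -8 + 2.6·84 = 210.4; r = 213 − 210.4 = 2.6
T=89: Ĉ = -8 + 2.6·89 = 223.4; r = 223 − 223.4 = -0.4
T=95: Ĉ = -8 + 2.6·95 = 239; r = 238.6 − 239 = -0.4

-3.4, 4.6, -0.4, -2.6, 2.6, -0.4, -0.4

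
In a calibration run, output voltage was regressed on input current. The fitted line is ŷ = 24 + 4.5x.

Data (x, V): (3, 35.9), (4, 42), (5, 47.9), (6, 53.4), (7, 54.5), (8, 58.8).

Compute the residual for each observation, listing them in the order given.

x=3: ŷ = 24 + 4.5·3 = 37.5; e = 35.9 − 37.5 = -1.6
x=4: ŷ = 24 + 4.5·4 = 42; e = 42 − 42 = 0
x=5: ŷ = 24 + 4.5·5 = 46.5; e = 47.9 − 46.5 = 1.4
x=6: ŷ = 24 + 4.5·6 = 51; e = 53.4 − 51 = 2.4
x=7: ŷ = 24 + 4.5·7 = 55.5; e = 54.5 − 55.5 = -1
x=8: ŷ = 24 + 4.5·8 = 60; e = 58.8 − 60 = -1.2

-1.6, 0, 1.4, 2.4, -1, -1.2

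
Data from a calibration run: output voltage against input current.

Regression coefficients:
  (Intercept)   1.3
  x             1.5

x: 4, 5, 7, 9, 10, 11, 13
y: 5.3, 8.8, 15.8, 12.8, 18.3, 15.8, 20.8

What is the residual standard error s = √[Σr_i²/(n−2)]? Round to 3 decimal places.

s = 2.530

x=4: ŷ = 1.3 + 1.5·4 = 7.3; r = 5.3 − 7.3 = -2
x=5: ŷ = 1.3 + 1.5·5 = 8.8; r = 8.8 − 8.8 = 0
x=7: ŷ = 1.3 + 1.5·7 = 11.8; r = 15.8 − 11.8 = 4
x=9: ŷ = 1.3 + 1.5·9 = 14.8; r = 12.8 − 14.8 = -2
x=10: ŷ = 1.3 + 1.5·10 = 16.3; r = 18.3 − 16.3 = 2
x=11: ŷ = 1.3 + 1.5·11 = 17.8; r = 15.8 − 17.8 = -2
x=13: ŷ = 1.3 + 1.5·13 = 20.8; r = 20.8 − 20.8 = 0
SSE = 4 + 0 + 16 + 4 + 4 + 4 + 0 = 32
s = √(32/5) = √6.4 ≈ 2.530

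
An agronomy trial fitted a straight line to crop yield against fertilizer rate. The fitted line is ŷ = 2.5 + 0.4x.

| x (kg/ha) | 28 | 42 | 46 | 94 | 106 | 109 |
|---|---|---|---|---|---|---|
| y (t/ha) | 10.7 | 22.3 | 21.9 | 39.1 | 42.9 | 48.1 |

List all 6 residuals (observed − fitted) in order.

-3, 3, 1, -1, -2, 2

x=28: ŷ = 2.5 + 0.4·28 = 13.7; r = 10.7 − 13.7 = -3
x=42: ŷ = 2.5 + 0.4·42 = 19.3; r = 22.3 − 19.3 = 3
x=46: ŷ = 2.5 + 0.4·46 = 20.9; r = 21.9 − 20.9 = 1
x=94: ŷ = 2.5 + 0.4·94 = 40.1; r = 39.1 − 40.1 = -1
x=106: ŷ = 2.5 + 0.4·106 = 44.9; r = 42.9 − 44.9 = -2
x=109: ŷ = 2.5 + 0.4·109 = 46.1; r = 48.1 − 46.1 = 2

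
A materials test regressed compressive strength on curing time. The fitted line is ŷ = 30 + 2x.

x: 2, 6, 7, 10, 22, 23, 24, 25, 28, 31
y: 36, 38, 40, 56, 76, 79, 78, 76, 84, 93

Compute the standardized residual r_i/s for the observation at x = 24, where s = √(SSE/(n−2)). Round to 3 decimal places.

0.000

x=2: ŷ = 30 + 2·2 = 34; r = 36 − 34 = 2
x=6: ŷ = 30 + 2·6 = 42; r = 38 − 42 = -4
x=7: ŷ = 30 + 2·7 = 44; r = 40 − 44 = -4
x=10: ŷ = 30 + 2·10 = 50; r = 56 − 50 = 6
x=22: ŷ = 30 + 2·22 = 74; r = 76 − 74 = 2
x=23: ŷ = 30 + 2·23 = 76; r = 79 − 76 = 3
x=24: ŷ = 30 + 2·24 = 78; r = 78 − 78 = 0
x=25: ŷ = 30 + 2·25 = 80; r = 76 − 80 = -4
x=28: ŷ = 30 + 2·28 = 86; r = 84 − 86 = -2
x=31: ŷ = 30 + 2·31 = 92; r = 93 − 92 = 1
SSE = 4 + 16 + 16 + 36 + 4 + 9 + 0 + 16 + 4 + 1 = 106
s = √(106/8) = 3.64005
r/s = 0 / 3.64005 = 0.000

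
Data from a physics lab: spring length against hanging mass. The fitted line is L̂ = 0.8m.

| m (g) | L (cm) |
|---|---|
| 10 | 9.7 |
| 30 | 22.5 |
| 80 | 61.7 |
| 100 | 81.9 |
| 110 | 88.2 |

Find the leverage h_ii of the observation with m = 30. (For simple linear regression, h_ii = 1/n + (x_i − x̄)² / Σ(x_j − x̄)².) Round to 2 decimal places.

h = 0.37

m̄ = (10 + 30 + 80 + 100 + 110)/5 = 66
Σ(m − m̄)² = 3136 + 1296 + 196 + 1156 + 1936 = 7720
h = 1/5 + (-36)²/7720 = 0.2 + 0.167876 = 0.37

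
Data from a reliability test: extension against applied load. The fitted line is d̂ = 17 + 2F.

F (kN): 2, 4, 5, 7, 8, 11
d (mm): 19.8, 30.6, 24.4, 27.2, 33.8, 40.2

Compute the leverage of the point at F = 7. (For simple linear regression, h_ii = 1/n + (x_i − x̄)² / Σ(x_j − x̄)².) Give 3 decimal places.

h = 0.180

F̄ = (2 + 4 + 5 + 7 + 8 + 11)/6 = 6.16667
Σ(F − F̄)² = 17.3611 + 4.69444 + 1.36111 + 0.694444 + 3.36111 + 23.3611 = 50.8333
h = 1/6 + (0.833333)²/50.8333 = 0.166667 + 0.0136612 = 0.180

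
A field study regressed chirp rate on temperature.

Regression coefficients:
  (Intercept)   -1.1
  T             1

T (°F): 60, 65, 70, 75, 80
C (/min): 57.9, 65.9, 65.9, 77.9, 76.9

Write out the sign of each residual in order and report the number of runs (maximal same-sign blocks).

T=60: ŷ = -1.1 + 60 = 58.9; r = 57.9 − 58.9 = -1
T=65: ŷ = -1.1 + 65 = 63.9; r = 65.9 − 63.9 = 2
T=70: ŷ = -1.1 + 70 = 68.9; r = 65.9 − 68.9 = -3
T=75: ŷ = -1.1 + 75 = 73.9; r = 77.9 − 73.9 = 4
T=80: ŷ = -1.1 + 80 = 78.9; r = 76.9 − 78.9 = -2
Signs: − + − + −
Runs: −×1, +×1, −×1, +×1, −×1 → 5

5 runs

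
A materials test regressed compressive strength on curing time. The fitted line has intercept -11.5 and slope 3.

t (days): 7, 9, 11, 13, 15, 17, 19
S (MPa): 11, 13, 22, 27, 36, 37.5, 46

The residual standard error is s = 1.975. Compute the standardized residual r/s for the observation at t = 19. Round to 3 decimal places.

Ŝ = -11.5 + 3·19 = 45.5
r = 46 − 45.5 = 0.5
r/s = 0.5 / 1.975 = 0.253

0.253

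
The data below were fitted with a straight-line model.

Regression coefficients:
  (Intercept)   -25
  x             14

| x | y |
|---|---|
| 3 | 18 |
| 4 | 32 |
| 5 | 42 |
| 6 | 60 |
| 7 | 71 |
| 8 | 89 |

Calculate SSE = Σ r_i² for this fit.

SSE = 20

x=3: ŷ = -25 + 14·3 = 17; r = 18 − 17 = 1
x=4: ŷ = -25 + 14·4 = 31; r = 32 − 31 = 1
x=5: ŷ = -25 + 14·5 = 45; r = 42 − 45 = -3
x=6: ŷ = -25 + 14·6 = 59; r = 60 − 59 = 1
x=7: ŷ = -25 + 14·7 = 73; r = 71 − 73 = -2
x=8: ŷ = -25 + 14·8 = 87; r = 89 − 87 = 2
SSE = 1 + 1 + 9 + 1 + 4 + 4 = 20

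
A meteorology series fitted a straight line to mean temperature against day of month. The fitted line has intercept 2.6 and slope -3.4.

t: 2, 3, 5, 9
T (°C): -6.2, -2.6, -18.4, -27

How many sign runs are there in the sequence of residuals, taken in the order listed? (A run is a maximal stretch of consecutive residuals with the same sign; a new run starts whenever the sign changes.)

t=2: ŷ = 2.6 − 3.4·2 = -4.2; r = -6.2 − (-4.2) = -2
t=3: ŷ = 2.6 − 3.4·3 = -7.6; r = -2.6 − (-7.6) = 5
t=5: ŷ = 2.6 − 3.4·5 = -14.4; r = -18.4 − (-14.4) = -4
t=9: ŷ = 2.6 − 3.4·9 = -28; r = -27 − (-28) = 1
Signs: − + − +
Runs: −×1, +×1, −×1, +×1 → 4

4 runs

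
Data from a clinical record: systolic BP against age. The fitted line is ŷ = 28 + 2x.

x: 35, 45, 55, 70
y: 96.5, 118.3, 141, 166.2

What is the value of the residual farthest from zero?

r = 3

x=35: ŷ = 28 + 2·35 = 98; r = 96.5 − 98 = -1.5
x=45: ŷ = 28 + 2·45 = 118; r = 118.3 − 118 = 0.3
x=55: ŷ = 28 + 2·55 = 138; r = 141 − 138 = 3
x=70: ŷ = 28 + 2·70 = 168; r = 166.2 − 168 = -1.8
Largest |r| is 3 at x = 55, residual 3.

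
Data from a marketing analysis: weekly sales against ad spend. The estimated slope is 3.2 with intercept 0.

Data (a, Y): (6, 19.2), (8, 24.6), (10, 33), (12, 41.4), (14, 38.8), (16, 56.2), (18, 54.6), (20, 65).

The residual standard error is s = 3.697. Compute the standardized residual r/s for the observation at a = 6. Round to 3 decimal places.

0.000

Ŷ = 3.2·6 = 19.2
r = 19.2 − 19.2 = 0
r/s = 0 / 3.697 = 0.000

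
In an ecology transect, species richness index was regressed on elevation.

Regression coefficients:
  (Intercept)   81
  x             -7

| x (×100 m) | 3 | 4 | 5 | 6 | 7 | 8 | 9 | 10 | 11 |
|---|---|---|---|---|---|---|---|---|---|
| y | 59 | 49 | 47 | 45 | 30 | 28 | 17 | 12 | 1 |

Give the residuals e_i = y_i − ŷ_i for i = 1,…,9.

-1, -4, 1, 6, -2, 3, -1, 1, -3

x=3: ŷ = 81 − 7·3 = 60; e = 59 − 60 = -1
x=4: ŷ = 81 − 7·4 = 53; e = 49 − 53 = -4
x=5: ŷ = 81 − 7·5 = 46; e = 47 − 46 = 1
x=6: ŷ = 81 − 7·6 = 39; e = 45 − 39 = 6
x=7: ŷ = 81 − 7·7 = 32; e = 30 − 32 = -2
x=8: ŷ = 81 − 7·8 = 25; e = 28 − 25 = 3
x=9: ŷ = 81 − 7·9 = 18; e = 17 − 18 = -1
x=10: ŷ = 81 − 7·10 = 11; e = 12 − 11 = 1
x=11: ŷ = 81 − 7·11 = 4; e = 1 − 4 = -3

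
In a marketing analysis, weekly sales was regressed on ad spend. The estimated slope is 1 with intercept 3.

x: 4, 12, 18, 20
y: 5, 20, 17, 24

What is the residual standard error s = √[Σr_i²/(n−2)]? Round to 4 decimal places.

s = 4.7958

x=4: ŷ = 3 + 4 = 7; r = 5 − 7 = -2
x=12: ŷ = 3 + 12 = 15; r = 20 − 15 = 5
x=18: ŷ = 3 + 18 = 21; r = 17 − 21 = -4
x=20: ŷ = 3 + 20 = 23; r = 24 − 23 = 1
SSE = 4 + 25 + 16 + 1 = 46
s = √(46/2) = √23 ≈ 4.7958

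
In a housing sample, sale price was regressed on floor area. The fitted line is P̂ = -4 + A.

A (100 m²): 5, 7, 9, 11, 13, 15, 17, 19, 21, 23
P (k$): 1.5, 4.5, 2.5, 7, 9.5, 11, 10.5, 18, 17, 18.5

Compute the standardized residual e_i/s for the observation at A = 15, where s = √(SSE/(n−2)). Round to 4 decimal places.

A=5: P̂ = -4 + 5 = 1; e = 1.5 − 1 = 0.5
A=7: P̂ = -4 + 7 = 3; e = 4.5 − 3 = 1.5
A=9: P̂ = -4 + 9 = 5; e = 2.5 − 5 = -2.5
A=11: P̂ = -4 + 11 = 7; e = 7 − 7 = 0
A=13: P̂ = -4 + 13 = 9; e = 9.5 − 9 = 0.5
A=15: P̂ = -4 + 15 = 11; e = 11 − 11 = 0
A=17: P̂ = -4 + 17 = 13; e = 10.5 − 13 = -2.5
A=19: P̂ = -4 + 19 = 15; e = 18 − 15 = 3
A=21: P̂ = -4 + 21 = 17; e = 17 − 17 = 0
A=23: P̂ = -4 + 23 = 19; e = 18.5 − 19 = -0.5
SSE = 0.25 + 2.25 + 6.25 + 0 + 0.25 + 0 + 6.25 + 9 + 0 + 0.25 = 24.5
s = √(24.5/8) = 1.75
e/s = 0 / 1.75 = 0.0000

0.0000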